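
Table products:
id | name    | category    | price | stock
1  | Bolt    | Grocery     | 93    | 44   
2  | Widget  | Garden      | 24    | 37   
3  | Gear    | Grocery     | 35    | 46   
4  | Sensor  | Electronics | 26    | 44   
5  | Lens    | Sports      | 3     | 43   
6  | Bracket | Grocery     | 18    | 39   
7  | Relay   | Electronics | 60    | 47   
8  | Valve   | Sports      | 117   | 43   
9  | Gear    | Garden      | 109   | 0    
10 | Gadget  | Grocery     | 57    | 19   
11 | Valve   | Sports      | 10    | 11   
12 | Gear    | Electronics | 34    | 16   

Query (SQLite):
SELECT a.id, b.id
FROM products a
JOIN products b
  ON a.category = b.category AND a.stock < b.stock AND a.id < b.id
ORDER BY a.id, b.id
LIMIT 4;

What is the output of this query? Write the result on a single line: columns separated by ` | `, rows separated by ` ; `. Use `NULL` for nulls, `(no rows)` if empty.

1 | 3 ; 4 | 7

Pairs (a,b) with same category, a.stock < b.stock, a.id < b.id.
category groups: Electronics:{4,7,12} Garden:{2,9} Grocery:{1,3,6,10} Sports:{5,8,11}
Ordered by (a.id, b.id); first 4.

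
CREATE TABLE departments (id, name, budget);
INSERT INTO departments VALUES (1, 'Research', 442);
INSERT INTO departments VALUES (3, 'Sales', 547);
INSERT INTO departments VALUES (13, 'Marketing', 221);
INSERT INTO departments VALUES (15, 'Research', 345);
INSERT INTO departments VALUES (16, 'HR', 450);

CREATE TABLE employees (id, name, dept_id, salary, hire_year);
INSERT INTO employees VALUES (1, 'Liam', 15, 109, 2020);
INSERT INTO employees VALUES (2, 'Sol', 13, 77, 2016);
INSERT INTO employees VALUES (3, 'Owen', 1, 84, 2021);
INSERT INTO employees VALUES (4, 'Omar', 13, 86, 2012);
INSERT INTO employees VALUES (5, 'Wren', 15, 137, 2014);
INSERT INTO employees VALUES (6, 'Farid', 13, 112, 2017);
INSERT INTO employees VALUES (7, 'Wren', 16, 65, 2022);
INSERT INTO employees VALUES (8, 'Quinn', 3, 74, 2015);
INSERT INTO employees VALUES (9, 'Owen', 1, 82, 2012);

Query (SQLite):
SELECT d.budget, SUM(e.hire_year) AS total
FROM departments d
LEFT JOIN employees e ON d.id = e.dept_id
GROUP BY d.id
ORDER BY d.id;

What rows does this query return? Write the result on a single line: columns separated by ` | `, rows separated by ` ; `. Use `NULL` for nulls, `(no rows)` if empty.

442 | 4033 ; 547 | 2015 ; 221 | 6045 ; 345 | 4034 ; 450 | 2022

LEFT JOIN keeps every departments row; unmatched ones get NULL for employees columns.
Group by departments.id and compute SUM(e.hire_year). SUM over an all-NULL group is NULL.
  1: ids {3, 9} → SUM(e.hire_year)=4033
  3: ids {8} → SUM(e.hire_year)=2015
  13: ids {2, 4, 6} → SUM(e.hire_year)=6045
  15: ids {1, 5} → SUM(e.hire_year)=4034
  16: ids {7} → SUM(e.hire_year)=2022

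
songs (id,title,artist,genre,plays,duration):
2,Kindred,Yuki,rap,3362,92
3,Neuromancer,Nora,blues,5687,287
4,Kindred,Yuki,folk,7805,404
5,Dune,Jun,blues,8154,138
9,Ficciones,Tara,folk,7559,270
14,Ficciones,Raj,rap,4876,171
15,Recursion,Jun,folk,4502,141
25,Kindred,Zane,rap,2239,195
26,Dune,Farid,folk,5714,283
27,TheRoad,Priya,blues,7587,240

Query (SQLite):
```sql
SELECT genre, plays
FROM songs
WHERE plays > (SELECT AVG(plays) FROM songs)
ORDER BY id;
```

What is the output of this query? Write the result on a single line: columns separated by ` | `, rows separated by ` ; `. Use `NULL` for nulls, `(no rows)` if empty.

Scalar subquery: AVG(plays) over all songs rows = 5748.5.
Keep rows where plays > that value.

folk | 7805 ; blues | 8154 ; folk | 7559 ; blues | 7587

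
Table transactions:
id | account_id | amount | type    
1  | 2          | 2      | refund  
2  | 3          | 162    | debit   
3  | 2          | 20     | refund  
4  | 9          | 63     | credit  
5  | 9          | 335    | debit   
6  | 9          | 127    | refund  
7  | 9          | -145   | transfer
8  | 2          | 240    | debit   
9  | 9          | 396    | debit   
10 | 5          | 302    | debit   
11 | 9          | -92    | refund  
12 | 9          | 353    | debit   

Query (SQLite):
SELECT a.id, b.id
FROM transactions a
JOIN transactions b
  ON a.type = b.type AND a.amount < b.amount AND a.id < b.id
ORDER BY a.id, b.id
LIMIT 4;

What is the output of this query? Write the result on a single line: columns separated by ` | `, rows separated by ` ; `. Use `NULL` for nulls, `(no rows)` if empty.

Pairs (a,b) with same type, a.amount < b.amount, a.id < b.id.
type groups: credit:{4} debit:{2,5,8,9,10,12} refund:{1,3,6,11} transfer:{7}
Ordered by (a.id, b.id); first 4.

1 | 3 ; 1 | 6 ; 2 | 5 ; 2 | 8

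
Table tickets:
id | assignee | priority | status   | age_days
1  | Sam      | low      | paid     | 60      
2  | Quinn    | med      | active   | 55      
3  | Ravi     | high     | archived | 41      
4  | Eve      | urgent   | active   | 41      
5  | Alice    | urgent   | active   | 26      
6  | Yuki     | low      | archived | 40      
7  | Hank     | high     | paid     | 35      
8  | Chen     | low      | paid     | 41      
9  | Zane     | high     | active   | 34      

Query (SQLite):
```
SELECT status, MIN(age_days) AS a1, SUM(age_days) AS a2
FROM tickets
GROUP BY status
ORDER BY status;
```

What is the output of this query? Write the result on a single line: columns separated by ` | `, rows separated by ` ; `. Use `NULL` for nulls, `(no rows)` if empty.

Group tickets by status.
Per group compute: MIN(age_days), SUM(age_days).
  active: ids {2, 4, 5, 9} → MIN(age_days)=26, SUM(age_days)=156
  archived: ids {3, 6} → MIN(age_days)=40, SUM(age_days)=81
  paid: ids {1, 7, 8} → MIN(age_days)=35, SUM(age_days)=136

active | 26 | 156 ; archived | 40 | 81 ; paid | 35 | 136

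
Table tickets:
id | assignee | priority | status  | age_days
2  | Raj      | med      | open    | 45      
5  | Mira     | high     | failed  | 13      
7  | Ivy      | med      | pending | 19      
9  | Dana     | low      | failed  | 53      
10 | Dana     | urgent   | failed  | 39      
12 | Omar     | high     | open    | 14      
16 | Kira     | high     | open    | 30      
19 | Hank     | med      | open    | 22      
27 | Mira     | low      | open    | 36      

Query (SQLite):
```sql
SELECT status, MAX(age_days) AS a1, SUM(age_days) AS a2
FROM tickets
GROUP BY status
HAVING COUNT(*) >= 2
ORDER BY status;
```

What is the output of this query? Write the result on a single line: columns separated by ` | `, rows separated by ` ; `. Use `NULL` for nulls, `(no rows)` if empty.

failed | 53 | 105 ; open | 45 | 147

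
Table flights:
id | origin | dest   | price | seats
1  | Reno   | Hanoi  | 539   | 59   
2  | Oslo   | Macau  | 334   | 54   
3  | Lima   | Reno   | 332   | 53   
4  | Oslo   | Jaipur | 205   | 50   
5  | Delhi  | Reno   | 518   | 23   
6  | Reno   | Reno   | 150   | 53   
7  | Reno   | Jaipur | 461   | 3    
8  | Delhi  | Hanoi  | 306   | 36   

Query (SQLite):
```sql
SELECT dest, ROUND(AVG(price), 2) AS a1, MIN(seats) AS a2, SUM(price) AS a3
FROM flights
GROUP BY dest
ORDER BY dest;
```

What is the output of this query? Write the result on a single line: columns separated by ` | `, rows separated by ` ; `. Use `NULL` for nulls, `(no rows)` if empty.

Group flights by dest.
Per group compute: ROUND(AVG(price), 2), MIN(seats), SUM(price).
  Hanoi: ids {1, 8} → ROUND(AVG(price), 2)=422.5, MIN(seats)=36, SUM(price)=845
  Jaipur: ids {4, 7} → ROUND(AVG(price), 2)=333, MIN(seats)=3, SUM(price)=666
  Macau: ids {2} → ROUND(AVG(price), 2)=334, MIN(seats)=54, SUM(price)=334
  Reno: ids {3, 5, 6} → ROUND(AVG(price), 2)=333.33, MIN(seats)=23, SUM(price)=1000

Hanoi | 422.5 | 36 | 845 ; Jaipur | 333 | 3 | 666 ; Macau | 334 | 54 | 334 ; Reno | 333.33 | 23 | 1000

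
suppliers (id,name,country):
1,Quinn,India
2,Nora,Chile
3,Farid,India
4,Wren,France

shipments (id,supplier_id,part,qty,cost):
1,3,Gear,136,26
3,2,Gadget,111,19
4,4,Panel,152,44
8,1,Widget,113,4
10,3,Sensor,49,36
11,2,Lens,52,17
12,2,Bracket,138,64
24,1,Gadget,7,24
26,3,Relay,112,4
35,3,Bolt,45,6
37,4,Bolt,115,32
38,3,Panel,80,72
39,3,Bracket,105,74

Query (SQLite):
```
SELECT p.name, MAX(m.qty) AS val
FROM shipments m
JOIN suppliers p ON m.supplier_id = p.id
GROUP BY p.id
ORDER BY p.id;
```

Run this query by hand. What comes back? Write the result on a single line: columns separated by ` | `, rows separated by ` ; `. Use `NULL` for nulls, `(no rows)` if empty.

Join each shipments row to its suppliers via supplier_id.
Group joined rows by suppliers.id; compute MAX(m.qty) per group.
  1: ids {8, 24} → MAX(m.qty)=113
  2: ids {3, 11, 12} → MAX(m.qty)=138
  3: ids {1, 10, 26, 35, 38, 39} → MAX(m.qty)=136
  4: ids {4, 37} → MAX(m.qty)=152

Quinn | 113 ; Nora | 138 ; Farid | 136 ; Wren | 152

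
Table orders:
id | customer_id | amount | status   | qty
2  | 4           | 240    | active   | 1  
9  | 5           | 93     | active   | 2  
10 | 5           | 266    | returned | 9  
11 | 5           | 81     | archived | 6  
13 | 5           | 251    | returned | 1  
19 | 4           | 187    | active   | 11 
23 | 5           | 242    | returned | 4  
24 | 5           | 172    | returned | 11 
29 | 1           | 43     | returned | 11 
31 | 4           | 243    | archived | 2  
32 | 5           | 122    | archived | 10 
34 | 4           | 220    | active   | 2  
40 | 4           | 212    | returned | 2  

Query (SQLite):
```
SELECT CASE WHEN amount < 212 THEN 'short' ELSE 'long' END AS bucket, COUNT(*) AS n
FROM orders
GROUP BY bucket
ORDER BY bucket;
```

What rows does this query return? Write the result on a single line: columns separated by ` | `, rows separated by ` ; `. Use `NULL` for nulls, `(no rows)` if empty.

Bucket rows by amount < 212 → 'short' else 'long'; count each bucket.

long | 7 ; short | 6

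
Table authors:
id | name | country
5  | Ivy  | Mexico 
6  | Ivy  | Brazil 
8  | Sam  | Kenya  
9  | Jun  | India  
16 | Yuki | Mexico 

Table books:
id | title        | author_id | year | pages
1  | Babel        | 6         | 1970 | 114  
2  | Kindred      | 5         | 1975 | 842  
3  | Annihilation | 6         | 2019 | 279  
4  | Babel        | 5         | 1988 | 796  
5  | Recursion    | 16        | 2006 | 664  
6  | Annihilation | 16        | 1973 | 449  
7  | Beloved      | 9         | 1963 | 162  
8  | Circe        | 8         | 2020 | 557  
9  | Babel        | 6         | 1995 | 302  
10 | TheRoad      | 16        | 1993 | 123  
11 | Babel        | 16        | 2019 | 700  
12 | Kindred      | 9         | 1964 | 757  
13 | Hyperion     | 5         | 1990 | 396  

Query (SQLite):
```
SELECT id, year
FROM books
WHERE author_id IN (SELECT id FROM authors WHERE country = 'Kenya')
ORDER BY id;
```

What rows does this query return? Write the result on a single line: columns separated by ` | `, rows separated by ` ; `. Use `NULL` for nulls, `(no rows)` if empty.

Inner query: authors.id where country = 'Kenya'.
Outer: keep books rows whose author_id is in that set.
Inner query → {8}

8 | 2020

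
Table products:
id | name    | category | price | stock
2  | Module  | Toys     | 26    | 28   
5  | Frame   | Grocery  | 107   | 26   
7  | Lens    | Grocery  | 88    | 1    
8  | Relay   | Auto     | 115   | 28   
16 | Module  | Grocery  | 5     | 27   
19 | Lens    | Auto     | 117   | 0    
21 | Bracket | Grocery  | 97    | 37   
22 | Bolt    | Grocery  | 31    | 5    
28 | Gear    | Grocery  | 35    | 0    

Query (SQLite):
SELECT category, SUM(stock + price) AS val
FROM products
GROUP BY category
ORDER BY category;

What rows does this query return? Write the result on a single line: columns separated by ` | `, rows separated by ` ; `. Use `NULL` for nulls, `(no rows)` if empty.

For each row compute stock + price.
Group by category; take SUM of the expression per group.
  Auto: ids {8, 19} → SUM(stock + price)=260
  Grocery: ids {5, 7, 16, 21, 22, 28} → SUM(stock + price)=459
  Toys: ids {2} → SUM(stock + price)=54

Auto | 260 ; Grocery | 459 ; Toys | 54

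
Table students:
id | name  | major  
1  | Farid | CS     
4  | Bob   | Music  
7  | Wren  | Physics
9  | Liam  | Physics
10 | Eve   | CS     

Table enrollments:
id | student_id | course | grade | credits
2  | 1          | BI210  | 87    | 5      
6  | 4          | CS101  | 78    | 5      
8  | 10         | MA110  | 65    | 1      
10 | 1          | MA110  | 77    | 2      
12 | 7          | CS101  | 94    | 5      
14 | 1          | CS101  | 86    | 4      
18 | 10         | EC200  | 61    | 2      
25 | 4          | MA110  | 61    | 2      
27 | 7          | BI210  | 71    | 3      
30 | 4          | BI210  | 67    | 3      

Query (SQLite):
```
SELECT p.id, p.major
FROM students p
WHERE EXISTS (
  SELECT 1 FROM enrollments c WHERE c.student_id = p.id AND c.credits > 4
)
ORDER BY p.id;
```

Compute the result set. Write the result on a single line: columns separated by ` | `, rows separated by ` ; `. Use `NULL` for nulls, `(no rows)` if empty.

1 | CS ; 4 | Music ; 7 | Physics

For each students row, check whether any enrollments with matching student_id has credits > 4.
Keep rows where that is true.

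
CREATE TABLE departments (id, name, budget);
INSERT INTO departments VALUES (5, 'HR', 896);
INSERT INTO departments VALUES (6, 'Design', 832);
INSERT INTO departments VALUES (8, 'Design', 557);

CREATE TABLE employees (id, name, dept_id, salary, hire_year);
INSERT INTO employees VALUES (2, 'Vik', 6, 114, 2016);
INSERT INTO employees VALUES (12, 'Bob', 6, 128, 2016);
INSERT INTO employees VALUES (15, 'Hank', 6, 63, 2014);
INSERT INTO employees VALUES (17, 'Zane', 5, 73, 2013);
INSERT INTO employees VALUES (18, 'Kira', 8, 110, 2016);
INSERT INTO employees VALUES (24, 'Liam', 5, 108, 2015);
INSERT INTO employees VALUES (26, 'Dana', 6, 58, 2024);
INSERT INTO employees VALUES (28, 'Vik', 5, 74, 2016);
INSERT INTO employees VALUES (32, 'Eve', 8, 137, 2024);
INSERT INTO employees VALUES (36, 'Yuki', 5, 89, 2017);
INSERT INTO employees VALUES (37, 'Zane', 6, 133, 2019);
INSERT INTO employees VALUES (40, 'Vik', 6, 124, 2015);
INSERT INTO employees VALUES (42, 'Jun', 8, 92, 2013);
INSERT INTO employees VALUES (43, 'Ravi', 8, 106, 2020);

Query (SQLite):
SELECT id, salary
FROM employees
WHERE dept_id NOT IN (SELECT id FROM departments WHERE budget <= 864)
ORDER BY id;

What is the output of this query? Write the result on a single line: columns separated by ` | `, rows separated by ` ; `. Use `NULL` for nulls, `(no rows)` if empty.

17 | 73 ; 24 | 108 ; 28 | 74 ; 36 | 89

Inner query: departments.id where budget <= 864.
Outer: keep employees rows whose dept_id is not in that set.
Inner query → {6, 8}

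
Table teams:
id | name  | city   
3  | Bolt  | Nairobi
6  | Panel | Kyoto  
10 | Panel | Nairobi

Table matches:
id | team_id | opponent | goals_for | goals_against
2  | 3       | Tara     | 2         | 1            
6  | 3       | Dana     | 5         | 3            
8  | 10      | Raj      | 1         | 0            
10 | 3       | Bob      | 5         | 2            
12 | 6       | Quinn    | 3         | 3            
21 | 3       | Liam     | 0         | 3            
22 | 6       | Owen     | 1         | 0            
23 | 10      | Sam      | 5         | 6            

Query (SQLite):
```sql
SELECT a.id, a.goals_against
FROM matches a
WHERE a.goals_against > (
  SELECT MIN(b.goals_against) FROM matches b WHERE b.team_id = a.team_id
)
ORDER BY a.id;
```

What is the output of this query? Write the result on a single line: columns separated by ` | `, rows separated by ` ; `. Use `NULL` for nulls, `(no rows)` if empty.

6 | 3 ; 10 | 2 ; 12 | 3 ; 21 | 3 ; 23 | 6

For each matches row a, compute MIN(goals_against) over rows sharing a.team_id.
Keep row a if a.goals_against > that per-group MIN.
  team_id=3: MIN(goals_against) = 1
  team_id=6: MIN(goals_against) = 0
  team_id=10: MIN(goals_against) = 0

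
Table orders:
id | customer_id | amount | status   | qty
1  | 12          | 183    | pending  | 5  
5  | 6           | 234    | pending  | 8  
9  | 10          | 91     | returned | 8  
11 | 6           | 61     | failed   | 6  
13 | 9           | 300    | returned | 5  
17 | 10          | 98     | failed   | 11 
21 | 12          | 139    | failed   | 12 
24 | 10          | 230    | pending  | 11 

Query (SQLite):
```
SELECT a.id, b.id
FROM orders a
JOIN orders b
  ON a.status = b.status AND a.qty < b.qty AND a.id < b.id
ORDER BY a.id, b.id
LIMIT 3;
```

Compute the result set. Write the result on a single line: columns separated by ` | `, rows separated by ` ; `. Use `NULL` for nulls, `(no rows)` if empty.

Pairs (a,b) with same status, a.qty < b.qty, a.id < b.id.
status groups: failed:{11,17,21} pending:{1,5,24} returned:{9,13}
Ordered by (a.id, b.id); first 3.

1 | 5 ; 1 | 24 ; 5 | 24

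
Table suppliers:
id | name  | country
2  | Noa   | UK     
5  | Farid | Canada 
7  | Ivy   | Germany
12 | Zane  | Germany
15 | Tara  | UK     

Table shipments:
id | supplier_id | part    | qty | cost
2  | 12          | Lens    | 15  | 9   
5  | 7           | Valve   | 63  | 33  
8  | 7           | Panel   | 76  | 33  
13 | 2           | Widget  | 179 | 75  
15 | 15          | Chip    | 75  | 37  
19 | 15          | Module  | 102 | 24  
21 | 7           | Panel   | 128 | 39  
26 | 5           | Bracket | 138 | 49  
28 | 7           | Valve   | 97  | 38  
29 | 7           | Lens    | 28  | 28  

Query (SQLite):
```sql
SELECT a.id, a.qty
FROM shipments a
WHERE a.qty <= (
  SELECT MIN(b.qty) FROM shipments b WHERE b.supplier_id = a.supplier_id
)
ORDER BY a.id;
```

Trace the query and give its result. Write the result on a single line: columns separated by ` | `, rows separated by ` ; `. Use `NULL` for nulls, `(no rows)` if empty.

For each shipments row a, compute MIN(qty) over rows sharing a.supplier_id.
Keep row a if a.qty <= that per-group MIN.
  supplier_id=2: MIN(qty) = 179
  supplier_id=5: MIN(qty) = 138
  supplier_id=7: MIN(qty) = 28
  supplier_id=12: MIN(qty) = 15
  supplier_id=15: MIN(qty) = 75

2 | 15 ; 13 | 179 ; 15 | 75 ; 26 | 138 ; 29 | 28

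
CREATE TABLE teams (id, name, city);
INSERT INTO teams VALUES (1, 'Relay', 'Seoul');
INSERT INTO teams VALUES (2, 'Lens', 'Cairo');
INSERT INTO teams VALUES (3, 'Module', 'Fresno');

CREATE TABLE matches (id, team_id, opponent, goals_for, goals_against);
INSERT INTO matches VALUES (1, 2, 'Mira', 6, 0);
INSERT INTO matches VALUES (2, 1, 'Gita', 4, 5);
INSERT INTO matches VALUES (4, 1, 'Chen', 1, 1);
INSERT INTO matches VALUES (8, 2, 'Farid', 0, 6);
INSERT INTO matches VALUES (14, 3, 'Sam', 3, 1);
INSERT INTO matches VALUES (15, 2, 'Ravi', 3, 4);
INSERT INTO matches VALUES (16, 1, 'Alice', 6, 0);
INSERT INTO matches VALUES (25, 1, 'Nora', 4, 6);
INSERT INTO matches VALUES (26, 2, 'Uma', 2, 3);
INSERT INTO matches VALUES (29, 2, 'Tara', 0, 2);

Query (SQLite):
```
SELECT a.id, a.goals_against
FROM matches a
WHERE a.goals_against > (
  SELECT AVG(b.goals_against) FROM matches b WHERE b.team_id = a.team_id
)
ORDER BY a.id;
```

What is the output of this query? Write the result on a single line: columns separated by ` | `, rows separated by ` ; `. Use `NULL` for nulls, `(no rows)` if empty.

2 | 5 ; 8 | 6 ; 15 | 4 ; 25 | 6

For each matches row a, compute AVG(goals_against) over rows sharing a.team_id.
Keep row a if a.goals_against > that per-group AVG.
  team_id=1: AVG(goals_against) = 3.0
  team_id=2: AVG(goals_against) = 3.0
  team_id=3: AVG(goals_against) = 1.0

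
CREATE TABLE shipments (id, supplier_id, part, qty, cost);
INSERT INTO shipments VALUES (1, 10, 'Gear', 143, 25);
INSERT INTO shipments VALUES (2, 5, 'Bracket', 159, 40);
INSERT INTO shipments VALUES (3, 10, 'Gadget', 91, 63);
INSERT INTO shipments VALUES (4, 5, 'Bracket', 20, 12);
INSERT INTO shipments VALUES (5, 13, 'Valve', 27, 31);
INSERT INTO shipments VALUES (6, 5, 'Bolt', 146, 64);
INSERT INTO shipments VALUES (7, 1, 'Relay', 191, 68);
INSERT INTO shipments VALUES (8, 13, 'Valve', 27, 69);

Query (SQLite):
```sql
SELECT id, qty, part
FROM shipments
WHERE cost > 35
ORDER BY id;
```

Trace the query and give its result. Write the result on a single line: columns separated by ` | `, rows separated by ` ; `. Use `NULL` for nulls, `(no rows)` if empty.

cost > 35: ids {2, 3, 6, 7, 8}

2 | 159 | Bracket ; 3 | 91 | Gadget ; 6 | 146 | Bolt ; 7 | 191 | Relay ; 8 | 27 | Valve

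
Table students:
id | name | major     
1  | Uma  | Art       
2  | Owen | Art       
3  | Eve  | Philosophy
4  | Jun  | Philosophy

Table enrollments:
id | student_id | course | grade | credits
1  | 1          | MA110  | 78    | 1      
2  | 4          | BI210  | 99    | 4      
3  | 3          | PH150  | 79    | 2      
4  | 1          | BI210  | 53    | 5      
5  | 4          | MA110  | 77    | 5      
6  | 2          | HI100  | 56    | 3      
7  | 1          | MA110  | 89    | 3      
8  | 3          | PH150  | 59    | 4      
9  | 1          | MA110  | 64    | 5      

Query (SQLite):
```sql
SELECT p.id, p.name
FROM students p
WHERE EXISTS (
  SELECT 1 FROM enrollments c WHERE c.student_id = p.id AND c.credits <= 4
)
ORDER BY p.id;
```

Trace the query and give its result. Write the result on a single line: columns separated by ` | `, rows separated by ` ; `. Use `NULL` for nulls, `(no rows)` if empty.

For each students row, check whether any enrollments with matching student_id has credits <= 4.
Keep rows where that is true.

1 | Uma ; 2 | Owen ; 3 | Eve ; 4 | Jun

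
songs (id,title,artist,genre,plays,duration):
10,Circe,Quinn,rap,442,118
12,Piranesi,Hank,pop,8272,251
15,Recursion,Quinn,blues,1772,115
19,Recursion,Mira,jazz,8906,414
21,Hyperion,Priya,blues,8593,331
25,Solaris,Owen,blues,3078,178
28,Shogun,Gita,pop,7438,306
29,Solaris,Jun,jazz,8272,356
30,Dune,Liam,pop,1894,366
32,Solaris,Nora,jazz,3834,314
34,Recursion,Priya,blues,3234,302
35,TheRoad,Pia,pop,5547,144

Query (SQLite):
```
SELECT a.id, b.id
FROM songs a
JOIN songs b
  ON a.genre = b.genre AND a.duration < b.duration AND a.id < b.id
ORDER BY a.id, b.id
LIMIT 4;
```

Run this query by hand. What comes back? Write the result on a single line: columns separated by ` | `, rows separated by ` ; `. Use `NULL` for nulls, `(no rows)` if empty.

12 | 28 ; 12 | 30 ; 15 | 21 ; 15 | 25

Pairs (a,b) with same genre, a.duration < b.duration, a.id < b.id.
genre groups: blues:{15,21,25,34} jazz:{19,29,32} pop:{12,28,30,35} rap:{10}
Ordered by (a.id, b.id); first 4.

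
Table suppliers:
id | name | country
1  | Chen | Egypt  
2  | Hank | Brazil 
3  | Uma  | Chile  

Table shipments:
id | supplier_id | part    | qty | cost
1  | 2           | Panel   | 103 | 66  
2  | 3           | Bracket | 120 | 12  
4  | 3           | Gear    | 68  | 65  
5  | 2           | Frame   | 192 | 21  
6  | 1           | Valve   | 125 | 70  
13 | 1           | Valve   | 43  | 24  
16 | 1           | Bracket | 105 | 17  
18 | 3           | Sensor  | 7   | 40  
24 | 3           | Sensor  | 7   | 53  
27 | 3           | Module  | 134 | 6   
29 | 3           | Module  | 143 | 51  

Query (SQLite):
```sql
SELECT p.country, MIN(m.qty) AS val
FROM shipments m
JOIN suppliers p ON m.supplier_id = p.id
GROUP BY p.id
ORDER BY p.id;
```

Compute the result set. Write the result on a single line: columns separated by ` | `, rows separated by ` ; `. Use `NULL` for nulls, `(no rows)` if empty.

Join each shipments row to its suppliers via supplier_id.
Group joined rows by suppliers.id; compute MIN(m.qty) per group.
  1: ids {6, 13, 16} → MIN(m.qty)=43
  2: ids {1, 5} → MIN(m.qty)=103
  3: ids {2, 4, 18, 24, 27, 29} → MIN(m.qty)=7

Egypt | 43 ; Brazil | 103 ; Chile | 7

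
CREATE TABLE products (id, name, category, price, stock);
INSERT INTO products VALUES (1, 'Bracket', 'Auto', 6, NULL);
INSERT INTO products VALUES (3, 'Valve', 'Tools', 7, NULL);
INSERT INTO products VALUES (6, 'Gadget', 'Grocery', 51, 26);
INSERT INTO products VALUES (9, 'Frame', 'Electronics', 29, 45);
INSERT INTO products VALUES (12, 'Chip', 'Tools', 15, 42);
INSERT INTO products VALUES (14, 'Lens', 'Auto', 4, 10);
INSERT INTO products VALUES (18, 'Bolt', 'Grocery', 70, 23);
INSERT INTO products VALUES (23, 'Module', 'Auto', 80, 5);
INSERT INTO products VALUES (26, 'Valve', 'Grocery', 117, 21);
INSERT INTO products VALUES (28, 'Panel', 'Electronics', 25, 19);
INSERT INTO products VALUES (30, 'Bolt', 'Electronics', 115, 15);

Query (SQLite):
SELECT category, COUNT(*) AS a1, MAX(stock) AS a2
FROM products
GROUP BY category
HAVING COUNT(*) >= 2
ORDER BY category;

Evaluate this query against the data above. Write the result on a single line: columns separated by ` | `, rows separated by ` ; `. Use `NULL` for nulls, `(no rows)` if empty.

Group products by category.
Per group compute: COUNT(*), MAX(stock).
HAVING: drop groups with fewer than 2 rows.
  Auto: ids {1, 14, 23} → COUNT(*)=3, MAX(stock)=10
  Electronics: ids {9, 28, 30} → COUNT(*)=3, MAX(stock)=45
  Grocery: ids {6, 18, 26} → COUNT(*)=3, MAX(stock)=26
  Tools: ids {3, 12} → COUNT(*)=2, MAX(stock)=42

Auto | 3 | 10 ; Electronics | 3 | 45 ; Grocery | 3 | 26 ; Tools | 2 | 42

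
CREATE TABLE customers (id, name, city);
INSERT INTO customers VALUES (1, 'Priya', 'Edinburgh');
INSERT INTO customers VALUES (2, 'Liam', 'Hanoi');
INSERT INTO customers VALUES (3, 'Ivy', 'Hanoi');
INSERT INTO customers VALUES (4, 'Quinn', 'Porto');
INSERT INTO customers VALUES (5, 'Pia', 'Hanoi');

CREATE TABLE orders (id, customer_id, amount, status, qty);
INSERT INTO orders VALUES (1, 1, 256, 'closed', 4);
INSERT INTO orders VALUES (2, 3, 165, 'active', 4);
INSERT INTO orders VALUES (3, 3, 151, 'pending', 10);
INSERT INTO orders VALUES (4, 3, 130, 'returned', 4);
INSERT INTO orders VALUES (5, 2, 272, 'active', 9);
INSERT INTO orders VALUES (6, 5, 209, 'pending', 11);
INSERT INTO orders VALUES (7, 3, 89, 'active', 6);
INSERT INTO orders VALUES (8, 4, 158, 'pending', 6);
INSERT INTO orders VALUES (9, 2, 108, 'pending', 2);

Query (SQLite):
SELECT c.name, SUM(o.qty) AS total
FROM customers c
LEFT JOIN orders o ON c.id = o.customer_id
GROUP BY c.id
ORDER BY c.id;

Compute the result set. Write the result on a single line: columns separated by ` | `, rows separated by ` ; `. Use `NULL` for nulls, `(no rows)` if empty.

LEFT JOIN keeps every customers row; unmatched ones get NULL for orders columns.
Group by customers.id and compute SUM(o.qty). SUM over an all-NULL group is NULL.
  1: ids {1} → SUM(o.qty)=4
  2: ids {5, 9} → SUM(o.qty)=11
  3: ids {2, 3, 4, 7} → SUM(o.qty)=24
  4: ids {8} → SUM(o.qty)=6
  5: ids {6} → SUM(o.qty)=11

Priya | 4 ; Liam | 11 ; Ivy | 24 ; Quinn | 6 ; Pia | 11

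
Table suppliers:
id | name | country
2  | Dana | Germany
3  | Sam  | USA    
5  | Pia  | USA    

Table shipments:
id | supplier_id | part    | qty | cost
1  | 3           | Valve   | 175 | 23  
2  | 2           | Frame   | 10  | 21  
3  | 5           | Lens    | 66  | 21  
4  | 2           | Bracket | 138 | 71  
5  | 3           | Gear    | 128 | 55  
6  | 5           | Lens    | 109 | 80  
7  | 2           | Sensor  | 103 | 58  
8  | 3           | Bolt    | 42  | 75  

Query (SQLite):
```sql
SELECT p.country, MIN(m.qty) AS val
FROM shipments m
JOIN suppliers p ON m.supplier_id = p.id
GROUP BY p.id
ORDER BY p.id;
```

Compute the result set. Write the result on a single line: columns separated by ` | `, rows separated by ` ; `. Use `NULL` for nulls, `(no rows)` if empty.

Germany | 10 ; USA | 42 ; USA | 66

Join each shipments row to its suppliers via supplier_id.
Group joined rows by suppliers.id; compute MIN(m.qty) per group.
  2: ids {2, 4, 7} → MIN(m.qty)=10
  3: ids {1, 5, 8} → MIN(m.qty)=42
  5: ids {3, 6} → MIN(m.qty)=66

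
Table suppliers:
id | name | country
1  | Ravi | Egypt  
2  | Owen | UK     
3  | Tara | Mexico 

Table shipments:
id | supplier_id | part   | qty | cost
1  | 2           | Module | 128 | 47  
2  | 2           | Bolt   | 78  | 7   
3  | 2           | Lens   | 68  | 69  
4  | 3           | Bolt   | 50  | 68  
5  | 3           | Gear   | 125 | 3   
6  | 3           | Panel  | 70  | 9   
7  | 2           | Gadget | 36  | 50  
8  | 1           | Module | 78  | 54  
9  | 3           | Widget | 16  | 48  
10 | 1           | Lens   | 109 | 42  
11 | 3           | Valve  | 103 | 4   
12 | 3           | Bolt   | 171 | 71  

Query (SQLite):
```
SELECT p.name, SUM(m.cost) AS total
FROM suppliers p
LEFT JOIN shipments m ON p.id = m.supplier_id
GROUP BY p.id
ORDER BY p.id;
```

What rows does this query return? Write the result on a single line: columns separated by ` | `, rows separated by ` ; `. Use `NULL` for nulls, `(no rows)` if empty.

Ravi | 96 ; Owen | 173 ; Tara | 203

LEFT JOIN keeps every suppliers row; unmatched ones get NULL for shipments columns.
Group by suppliers.id and compute SUM(m.cost). SUM over an all-NULL group is NULL.
  1: ids {8, 10} → SUM(m.cost)=96
  2: ids {1, 2, 3, 7} → SUM(m.cost)=173
  3: ids {4, 5, 6, 9, 11, 12} → SUM(m.cost)=203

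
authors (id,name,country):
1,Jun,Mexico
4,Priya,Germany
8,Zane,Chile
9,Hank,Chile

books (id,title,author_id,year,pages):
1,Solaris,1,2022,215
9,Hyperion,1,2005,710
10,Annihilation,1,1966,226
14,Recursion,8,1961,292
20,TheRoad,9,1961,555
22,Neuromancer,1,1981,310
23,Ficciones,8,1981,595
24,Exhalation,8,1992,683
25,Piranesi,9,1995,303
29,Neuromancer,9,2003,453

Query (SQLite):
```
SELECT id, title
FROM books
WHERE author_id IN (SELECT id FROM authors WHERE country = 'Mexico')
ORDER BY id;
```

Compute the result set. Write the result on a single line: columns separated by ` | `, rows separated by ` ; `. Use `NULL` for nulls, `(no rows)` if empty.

1 | Solaris ; 9 | Hyperion ; 10 | Annihilation ; 22 | Neuromancer

Inner query: authors.id where country = 'Mexico'.
Outer: keep books rows whose author_id is in that set.
Inner query → {1}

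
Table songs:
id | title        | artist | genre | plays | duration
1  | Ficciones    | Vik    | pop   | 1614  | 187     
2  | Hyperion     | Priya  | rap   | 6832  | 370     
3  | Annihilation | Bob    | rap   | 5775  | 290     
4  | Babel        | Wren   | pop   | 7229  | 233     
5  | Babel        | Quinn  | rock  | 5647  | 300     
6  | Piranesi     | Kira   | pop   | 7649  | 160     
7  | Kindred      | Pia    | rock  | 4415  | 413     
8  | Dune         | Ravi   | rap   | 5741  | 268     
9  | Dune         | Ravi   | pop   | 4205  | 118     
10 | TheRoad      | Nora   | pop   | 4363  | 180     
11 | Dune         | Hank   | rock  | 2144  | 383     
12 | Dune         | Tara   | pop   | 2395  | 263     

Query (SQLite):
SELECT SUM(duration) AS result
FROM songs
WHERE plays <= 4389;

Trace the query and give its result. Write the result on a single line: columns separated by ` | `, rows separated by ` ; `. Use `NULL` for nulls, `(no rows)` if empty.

1131

Rows where plays <= 4389 → duration values: [187, 118, 180, 383, 263].
SUM of non-NULL values = 1131.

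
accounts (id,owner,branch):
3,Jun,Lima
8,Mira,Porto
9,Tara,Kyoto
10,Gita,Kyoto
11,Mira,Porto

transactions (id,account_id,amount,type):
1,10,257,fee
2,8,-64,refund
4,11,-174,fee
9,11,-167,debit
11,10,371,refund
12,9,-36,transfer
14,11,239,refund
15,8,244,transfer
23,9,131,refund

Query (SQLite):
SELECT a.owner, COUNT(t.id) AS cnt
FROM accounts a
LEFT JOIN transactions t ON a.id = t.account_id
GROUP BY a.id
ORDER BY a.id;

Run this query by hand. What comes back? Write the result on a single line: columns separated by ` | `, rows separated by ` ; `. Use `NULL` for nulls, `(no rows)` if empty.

Jun | 0 ; Mira | 2 ; Tara | 2 ; Gita | 2 ; Mira | 3

LEFT JOIN keeps every accounts row; unmatched ones get NULL for transactions columns.
Group by accounts.id and compute COUNT(t.id). COUNT(col) of an all-NULL group is 0.
  3: ids {—} → COUNT(t.id)=0
  8: ids {2, 15} → COUNT(t.id)=2
  9: ids {12, 23} → COUNT(t.id)=2
  10: ids {1, 11} → COUNT(t.id)=2
  11: ids {4, 9, 14} → COUNT(t.id)=3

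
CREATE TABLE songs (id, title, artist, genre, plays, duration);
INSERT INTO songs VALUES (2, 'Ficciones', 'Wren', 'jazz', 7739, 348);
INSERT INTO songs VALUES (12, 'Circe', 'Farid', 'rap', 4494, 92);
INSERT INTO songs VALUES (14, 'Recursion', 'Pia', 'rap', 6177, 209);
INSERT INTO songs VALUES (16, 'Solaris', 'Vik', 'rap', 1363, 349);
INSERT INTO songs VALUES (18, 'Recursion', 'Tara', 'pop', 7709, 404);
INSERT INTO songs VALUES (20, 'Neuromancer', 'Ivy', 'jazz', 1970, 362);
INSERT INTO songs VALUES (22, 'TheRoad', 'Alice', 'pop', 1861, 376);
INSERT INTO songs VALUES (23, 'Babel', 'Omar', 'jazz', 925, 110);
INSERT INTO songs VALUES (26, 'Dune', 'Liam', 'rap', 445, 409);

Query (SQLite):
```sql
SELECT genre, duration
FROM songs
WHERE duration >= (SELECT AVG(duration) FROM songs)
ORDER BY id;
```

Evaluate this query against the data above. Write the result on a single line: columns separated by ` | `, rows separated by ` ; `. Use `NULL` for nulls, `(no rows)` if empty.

jazz | 348 ; rap | 349 ; pop | 404 ; jazz | 362 ; pop | 376 ; rap | 409

Scalar subquery: AVG(duration) over all songs rows = 295.444444 (≈; comparison uses full precision).
Keep rows where duration >= that value.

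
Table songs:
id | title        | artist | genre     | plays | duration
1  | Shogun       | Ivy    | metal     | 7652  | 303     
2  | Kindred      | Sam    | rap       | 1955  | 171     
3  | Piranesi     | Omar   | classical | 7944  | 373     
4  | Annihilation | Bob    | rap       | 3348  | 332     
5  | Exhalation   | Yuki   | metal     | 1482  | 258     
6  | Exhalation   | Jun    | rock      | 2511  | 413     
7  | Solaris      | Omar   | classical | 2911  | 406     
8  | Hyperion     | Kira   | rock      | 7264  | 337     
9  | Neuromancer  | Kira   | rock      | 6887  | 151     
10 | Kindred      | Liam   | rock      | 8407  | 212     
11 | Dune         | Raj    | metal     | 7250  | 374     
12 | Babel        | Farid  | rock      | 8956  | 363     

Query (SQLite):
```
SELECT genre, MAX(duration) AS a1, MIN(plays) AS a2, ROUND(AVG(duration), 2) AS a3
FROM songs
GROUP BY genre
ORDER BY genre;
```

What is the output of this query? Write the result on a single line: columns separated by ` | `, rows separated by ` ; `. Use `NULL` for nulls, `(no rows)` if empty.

classical | 406 | 2911 | 389.5 ; metal | 374 | 1482 | 311.67 ; rap | 332 | 1955 | 251.5 ; rock | 413 | 2511 | 295.2

Group songs by genre.
Per group compute: MAX(duration), MIN(plays), ROUND(AVG(duration), 2).
  classical: ids {3, 7} → MAX(duration)=406, MIN(plays)=2911, ROUND(AVG(duration), 2)=389.5
  metal: ids {1, 5, 11} → MAX(duration)=374, MIN(plays)=1482, ROUND(AVG(duration), 2)=311.67
  rap: ids {2, 4} → MAX(duration)=332, MIN(plays)=1955, ROUND(AVG(duration), 2)=251.5
  rock: ids {6, 8, 9, 10, 12} → MAX(duration)=413, MIN(plays)=2511, ROUND(AVG(duration), 2)=295.2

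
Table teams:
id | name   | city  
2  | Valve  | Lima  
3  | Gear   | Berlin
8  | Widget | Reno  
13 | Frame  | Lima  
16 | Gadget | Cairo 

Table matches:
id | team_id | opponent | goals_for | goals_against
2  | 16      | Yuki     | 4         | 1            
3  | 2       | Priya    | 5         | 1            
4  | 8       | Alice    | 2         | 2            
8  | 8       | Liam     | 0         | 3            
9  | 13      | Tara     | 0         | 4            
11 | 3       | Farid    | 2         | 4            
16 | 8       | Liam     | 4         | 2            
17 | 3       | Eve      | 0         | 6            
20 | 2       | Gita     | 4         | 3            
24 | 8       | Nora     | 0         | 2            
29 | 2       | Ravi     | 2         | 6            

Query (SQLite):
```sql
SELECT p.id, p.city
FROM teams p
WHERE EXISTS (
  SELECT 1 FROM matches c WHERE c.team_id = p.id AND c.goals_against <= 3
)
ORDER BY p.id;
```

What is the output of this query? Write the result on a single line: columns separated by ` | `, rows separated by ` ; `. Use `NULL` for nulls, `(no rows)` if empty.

2 | Lima ; 8 | Reno ; 16 | Cairo

For each teams row, check whether any matches with matching team_id has goals_against <= 3.
Keep rows where that is true.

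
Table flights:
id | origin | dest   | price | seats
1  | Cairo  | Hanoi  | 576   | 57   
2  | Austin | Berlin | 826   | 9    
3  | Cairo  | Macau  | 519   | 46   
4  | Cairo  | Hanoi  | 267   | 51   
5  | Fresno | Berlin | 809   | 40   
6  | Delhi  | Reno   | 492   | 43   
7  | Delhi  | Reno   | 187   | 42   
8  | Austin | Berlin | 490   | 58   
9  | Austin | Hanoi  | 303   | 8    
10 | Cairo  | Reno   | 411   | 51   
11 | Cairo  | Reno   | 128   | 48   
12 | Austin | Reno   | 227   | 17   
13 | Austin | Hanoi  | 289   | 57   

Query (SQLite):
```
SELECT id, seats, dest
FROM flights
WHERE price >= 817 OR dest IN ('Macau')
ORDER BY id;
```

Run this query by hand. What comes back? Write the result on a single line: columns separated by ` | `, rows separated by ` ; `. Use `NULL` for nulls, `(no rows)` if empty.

2 | 9 | Berlin ; 3 | 46 | Macau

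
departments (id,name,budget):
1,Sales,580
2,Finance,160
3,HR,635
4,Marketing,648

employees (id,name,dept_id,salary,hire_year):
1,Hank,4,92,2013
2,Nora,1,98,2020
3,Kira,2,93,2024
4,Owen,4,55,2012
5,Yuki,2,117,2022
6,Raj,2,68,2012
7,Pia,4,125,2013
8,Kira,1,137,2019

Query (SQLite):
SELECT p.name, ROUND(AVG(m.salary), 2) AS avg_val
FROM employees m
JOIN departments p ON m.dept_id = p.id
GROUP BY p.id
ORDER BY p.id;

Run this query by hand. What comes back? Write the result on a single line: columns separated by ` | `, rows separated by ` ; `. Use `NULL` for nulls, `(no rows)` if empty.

Sales | 117.5 ; Finance | 92.67 ; Marketing | 90.67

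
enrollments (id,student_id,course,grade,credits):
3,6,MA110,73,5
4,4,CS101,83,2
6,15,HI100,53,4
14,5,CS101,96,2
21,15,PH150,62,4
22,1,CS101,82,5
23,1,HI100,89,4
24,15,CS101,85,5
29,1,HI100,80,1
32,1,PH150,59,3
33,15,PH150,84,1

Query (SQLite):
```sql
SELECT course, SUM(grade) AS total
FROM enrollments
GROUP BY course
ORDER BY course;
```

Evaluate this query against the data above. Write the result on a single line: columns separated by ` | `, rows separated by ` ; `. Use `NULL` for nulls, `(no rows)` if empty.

Partition enrollments by course; compute SUM(grade) within each group.
  CS101: ids {4, 14, 22, 24} → SUM(grade)=346
  HI100: ids {6, 23, 29} → SUM(grade)=222
  MA110: ids {3} → SUM(grade)=73
  PH150: ids {21, 32, 33} → SUM(grade)=205

CS101 | 346 ; HI100 | 222 ; MA110 | 73 ; PH150 | 205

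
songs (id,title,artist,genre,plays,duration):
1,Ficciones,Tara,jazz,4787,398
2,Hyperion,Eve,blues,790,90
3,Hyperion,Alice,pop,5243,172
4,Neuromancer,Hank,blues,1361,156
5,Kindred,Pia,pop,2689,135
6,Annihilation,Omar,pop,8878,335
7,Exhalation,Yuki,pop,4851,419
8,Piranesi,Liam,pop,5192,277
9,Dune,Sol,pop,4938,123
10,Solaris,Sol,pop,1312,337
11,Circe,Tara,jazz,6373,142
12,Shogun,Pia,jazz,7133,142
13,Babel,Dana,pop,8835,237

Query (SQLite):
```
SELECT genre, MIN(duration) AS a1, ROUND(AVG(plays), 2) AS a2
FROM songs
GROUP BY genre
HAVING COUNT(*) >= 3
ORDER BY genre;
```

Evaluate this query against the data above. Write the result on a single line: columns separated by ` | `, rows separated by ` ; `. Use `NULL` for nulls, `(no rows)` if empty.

Group songs by genre.
Per group compute: MIN(duration), ROUND(AVG(plays), 2).
HAVING: drop groups with fewer than 3 rows.
  blues: ids {2, 4} → MIN(duration)=90, ROUND(AVG(plays), 2)=1075.5
  jazz: ids {1, 11, 12} → MIN(duration)=142, ROUND(AVG(plays), 2)=6097.67
  pop: ids {3, 5, 6, 7, 8, 9, 10, 13} → MIN(duration)=123, ROUND(AVG(plays), 2)=5242.25

jazz | 142 | 6097.67 ; pop | 123 | 5242.25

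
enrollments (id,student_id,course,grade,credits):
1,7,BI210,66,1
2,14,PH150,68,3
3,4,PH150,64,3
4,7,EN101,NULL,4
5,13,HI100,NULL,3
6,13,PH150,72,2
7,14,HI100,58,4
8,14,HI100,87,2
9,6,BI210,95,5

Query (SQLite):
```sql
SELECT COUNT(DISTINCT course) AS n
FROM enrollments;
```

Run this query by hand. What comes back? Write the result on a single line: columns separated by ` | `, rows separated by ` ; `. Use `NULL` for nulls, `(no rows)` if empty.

4

Count distinct non-NULL course values.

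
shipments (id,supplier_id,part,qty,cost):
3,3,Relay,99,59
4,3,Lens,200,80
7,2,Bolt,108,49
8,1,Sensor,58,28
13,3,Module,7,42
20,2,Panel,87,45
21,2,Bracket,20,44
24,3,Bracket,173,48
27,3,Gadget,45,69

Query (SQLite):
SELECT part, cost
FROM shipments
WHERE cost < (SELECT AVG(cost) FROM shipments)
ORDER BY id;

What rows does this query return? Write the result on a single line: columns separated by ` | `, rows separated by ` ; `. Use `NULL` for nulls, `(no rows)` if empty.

Scalar subquery: AVG(cost) over all shipments rows = 51.555556 (≈; comparison uses full precision).
Keep rows where cost < that value.

Bolt | 49 ; Sensor | 28 ; Module | 42 ; Panel | 45 ; Bracket | 44 ; Bracket | 48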